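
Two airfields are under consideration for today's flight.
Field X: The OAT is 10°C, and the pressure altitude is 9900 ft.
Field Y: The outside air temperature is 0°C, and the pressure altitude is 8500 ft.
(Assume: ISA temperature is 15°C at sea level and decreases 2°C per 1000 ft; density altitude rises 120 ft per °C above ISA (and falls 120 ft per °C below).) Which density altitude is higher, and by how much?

Field X by 2936 ft

Field X: ISA temp = -4.8°C, deviation +14.8°C, DA = 9900 + 120 × 14.8 = 11676 ft.
Field Y: ISA temp = -2°C, deviation +2°C, DA = 8500 + 120 × 2 = 8740 ft.
Field X is higher by 11676 − 8740 = 2936 ft.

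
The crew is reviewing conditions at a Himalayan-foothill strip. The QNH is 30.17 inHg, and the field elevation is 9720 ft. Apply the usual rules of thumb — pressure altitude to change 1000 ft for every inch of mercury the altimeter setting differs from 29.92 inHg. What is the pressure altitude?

Pressure correction = (29.92 − 30.17) × 1000 = -250 ft.
Pressure altitude = 9720 + (-250) = 9470 ft.

9470 ft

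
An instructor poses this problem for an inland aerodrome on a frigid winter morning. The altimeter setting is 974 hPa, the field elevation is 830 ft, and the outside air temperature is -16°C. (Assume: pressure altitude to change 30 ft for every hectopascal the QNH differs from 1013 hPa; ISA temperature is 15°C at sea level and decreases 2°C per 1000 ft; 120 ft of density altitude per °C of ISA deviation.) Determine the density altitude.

-1240 ft

Pressure altitude = 830 + (1013 − 974) × 30 = 830 + (+1170) = 2000 ft.
ISA temperature at 2000 ft = 15 − 2 × (2000/1000) = 11°C.
ISA deviation = -16 − 11 = -27°C.
Density altitude = 2000 + 120 × (-27) = -1240 ft.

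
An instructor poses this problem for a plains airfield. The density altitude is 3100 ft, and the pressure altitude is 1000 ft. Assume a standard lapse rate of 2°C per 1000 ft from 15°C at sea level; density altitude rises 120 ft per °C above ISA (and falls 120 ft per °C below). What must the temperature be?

Density altitude − pressure altitude = 3100 − 1000 = +2100 ft.
At 120 ft/°C that is an ISA deviation of 2100/120 = +17.5°C.
ISA temperature at 1000 ft = 15 − 2 × (1000/1000) = 13°C.
OAT = ISA + deviation = 13 + (+17.5) = 30.5°C.

30.5°C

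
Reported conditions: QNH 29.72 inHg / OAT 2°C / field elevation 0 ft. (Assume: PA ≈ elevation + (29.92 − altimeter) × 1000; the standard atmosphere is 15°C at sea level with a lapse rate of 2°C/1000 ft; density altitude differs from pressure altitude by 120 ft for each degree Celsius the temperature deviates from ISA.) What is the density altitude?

-1312 ft

Pressure altitude = 0 + (29.92 − 29.72) × 1000 = 0 + (+200) = 200 ft.
ISA temperature at 200 ft = 15 − 2 × (200/1000) = 14.6°C.
ISA deviation = 2 − 14.6 = -12.6°C.
Density altitude = 200 + 120 × (-12.6) = -1312 ft.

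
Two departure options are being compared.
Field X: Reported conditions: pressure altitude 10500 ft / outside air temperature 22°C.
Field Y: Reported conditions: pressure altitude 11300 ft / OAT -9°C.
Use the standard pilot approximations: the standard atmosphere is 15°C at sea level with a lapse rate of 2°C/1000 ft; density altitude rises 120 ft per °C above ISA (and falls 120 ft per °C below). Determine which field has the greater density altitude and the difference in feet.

Field X: ISA temp = -6°C, deviation +28°C, DA = 10500 + 120 × 28 = 13860 ft.
Field Y: ISA temp = -7.6°C, deviation -1.4°C, DA = 11300 + 120 × (-1.4) = 11132 ft.
Field X is higher by 13860 − 11132 = 2728 ft.

Field X by 2728 ft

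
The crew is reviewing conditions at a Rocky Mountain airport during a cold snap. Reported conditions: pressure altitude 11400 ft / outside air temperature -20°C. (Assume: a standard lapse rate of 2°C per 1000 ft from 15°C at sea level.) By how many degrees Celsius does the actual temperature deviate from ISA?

ISA-12.2°C

ISA temperature at 11400 ft = 15 − 2 × (11400/1000) = -7.8°C.
Deviation = OAT − ISA = -20 − (-7.8) = -12.2°C.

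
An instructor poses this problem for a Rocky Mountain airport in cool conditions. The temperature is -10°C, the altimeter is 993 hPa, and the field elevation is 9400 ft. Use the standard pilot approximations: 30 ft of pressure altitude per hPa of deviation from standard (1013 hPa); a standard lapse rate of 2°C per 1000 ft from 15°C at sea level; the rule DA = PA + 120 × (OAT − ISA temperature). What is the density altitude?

Pressure altitude = 9400 + (1013 − 993) × 30 = 9400 + (+600) = 10000 ft.
ISA temperature at 10000 ft = 15 − 2 × (10000/1000) = -5°C.
ISA deviation = -10 − (-5) = -5°C.
Density altitude = 10000 + 120 × (-5) = 9400 ft.

9400 ft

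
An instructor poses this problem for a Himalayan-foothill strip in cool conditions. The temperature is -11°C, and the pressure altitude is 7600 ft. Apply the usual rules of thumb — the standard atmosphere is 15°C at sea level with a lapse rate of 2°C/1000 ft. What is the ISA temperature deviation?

ISA-10.8°C

ISA temperature at 7600 ft = 15 − 2 × (7600/1000) = -0.2°C.
Deviation = OAT − ISA = -11 − (-0.2) = -10.8°C.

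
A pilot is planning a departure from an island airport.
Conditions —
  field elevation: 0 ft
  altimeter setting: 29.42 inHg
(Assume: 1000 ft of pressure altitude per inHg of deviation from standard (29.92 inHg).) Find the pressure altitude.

Pressure correction = (29.92 − 29.42) × 1000 = +500 ft.
Pressure altitude = 0 + (+500) = 500 ft.

500 ft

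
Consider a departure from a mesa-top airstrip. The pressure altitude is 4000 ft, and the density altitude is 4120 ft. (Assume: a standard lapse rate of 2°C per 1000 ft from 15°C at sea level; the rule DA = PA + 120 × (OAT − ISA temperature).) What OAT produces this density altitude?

8°C

Density altitude − pressure altitude = 4120 − 4000 = +120 ft.
At 120 ft/°C that is an ISA deviation of 120/120 = +1°C.
ISA temperature at 4000 ft = 15 − 2 × (4000/1000) = 7°C.
OAT = ISA + deviation = 7 + (+1) = 8°C.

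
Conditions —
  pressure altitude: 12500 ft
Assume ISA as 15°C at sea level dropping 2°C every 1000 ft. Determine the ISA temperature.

ISA temperature = 15 − 2 × (12500/1000) = 15 − 25 = -10°C.

-10°C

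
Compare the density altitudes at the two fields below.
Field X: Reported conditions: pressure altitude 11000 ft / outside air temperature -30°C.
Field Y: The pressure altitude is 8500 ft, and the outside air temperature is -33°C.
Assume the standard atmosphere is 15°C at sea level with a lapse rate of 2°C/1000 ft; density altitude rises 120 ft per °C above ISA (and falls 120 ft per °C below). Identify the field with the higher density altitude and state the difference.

Field X by 3460 ft

Field X: ISA temp = -7°C, deviation -23°C, DA = 11000 + 120 × (-23) = 8240 ft.
Field Y: ISA temp = -2°C, deviation -31°C, DA = 8500 + 120 × (-31) = 4780 ft.
Field X is higher by 8240 − 4780 = 3460 ft.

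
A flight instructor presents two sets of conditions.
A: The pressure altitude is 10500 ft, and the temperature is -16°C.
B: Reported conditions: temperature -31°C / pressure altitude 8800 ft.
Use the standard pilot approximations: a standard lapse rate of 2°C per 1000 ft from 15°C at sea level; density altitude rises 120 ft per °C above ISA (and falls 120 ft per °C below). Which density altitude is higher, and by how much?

A by 3908 ft

A: ISA temp = -6°C, deviation -10°C, DA = 10500 + 120 × (-10) = 9300 ft.
B: ISA temp = -2.6°C, deviation -28.4°C, DA = 8800 + 120 × (-28.4) = 5392 ft.
A is higher by 9300 − 5392 = 3908 ft.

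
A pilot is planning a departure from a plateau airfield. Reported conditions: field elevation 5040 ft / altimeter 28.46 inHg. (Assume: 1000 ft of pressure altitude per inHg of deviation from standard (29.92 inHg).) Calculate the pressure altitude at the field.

Pressure correction = (29.92 − 28.46) × 1000 = +1460 ft.
Pressure altitude = 5040 + (+1460) = 6500 ft.

6500 ft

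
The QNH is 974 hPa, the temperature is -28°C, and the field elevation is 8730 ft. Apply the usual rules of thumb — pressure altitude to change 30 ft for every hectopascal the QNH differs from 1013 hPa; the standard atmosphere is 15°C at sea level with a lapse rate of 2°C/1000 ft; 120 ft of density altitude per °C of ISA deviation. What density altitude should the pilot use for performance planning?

7116 ft

Pressure altitude = 8730 + (1013 − 974) × 30 = 8730 + (+1170) = 9900 ft.
ISA temperature at 9900 ft = 15 − 2 × (9900/1000) = -4.8°C.
ISA deviation = -28 − (-4.8) = -23.2°C.
Density altitude = 9900 + 120 × (-23.2) = 7116 ft.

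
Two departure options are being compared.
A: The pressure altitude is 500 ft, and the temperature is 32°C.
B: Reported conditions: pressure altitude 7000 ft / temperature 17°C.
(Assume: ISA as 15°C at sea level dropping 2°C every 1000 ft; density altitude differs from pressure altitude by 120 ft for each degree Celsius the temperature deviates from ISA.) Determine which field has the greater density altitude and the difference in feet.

A: ISA temp = 14°C, deviation +18°C, DA = 500 + 120 × 18 = 2660 ft.
B: ISA temp = 1°C, deviation +16°C, DA = 7000 + 120 × 16 = 8920 ft.
B is higher by 8920 − 2660 = 6260 ft.

B by 6260 ft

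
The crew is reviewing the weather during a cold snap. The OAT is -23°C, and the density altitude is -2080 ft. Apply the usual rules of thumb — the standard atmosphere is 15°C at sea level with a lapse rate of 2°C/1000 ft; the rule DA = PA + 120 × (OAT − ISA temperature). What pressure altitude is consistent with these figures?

DA = PA + 120 × (OAT − (15 − 2·PA/1000)) = PA + 120·OAT − 1800 + 0.24·PA = 1.24·PA + 120·OAT − 1800.
So 1.24·PA = -2080 − 120 × (-23) + 1800 = 2480.
PA = 2480 / 1.24 = 2000 ft.

2000 ft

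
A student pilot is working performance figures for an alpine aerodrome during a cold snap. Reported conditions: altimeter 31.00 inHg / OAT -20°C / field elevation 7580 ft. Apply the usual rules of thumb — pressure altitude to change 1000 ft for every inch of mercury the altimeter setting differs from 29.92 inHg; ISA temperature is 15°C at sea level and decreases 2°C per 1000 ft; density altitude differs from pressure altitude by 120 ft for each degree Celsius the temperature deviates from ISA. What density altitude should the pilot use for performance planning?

Pressure altitude = 7580 + (29.92 − 31.00) × 1000 = 7580 + (-1080) = 6500 ft.
ISA temperature at 6500 ft = 15 − 2 × (6500/1000) = 2°C.
ISA deviation = -20 − 2 = -22°C.
Density altitude = 6500 + 120 × (-22) = 3860 ft.

3860 ft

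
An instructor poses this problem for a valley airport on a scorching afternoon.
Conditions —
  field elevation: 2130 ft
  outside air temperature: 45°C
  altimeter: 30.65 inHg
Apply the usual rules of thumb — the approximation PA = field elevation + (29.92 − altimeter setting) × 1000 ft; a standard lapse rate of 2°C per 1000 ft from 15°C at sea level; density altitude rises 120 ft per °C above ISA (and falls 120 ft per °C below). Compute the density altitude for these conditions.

5336 ft

Pressure altitude = 2130 + (29.92 − 30.65) × 1000 = 2130 + (-730) = 1400 ft.
ISA temperature at 1400 ft = 15 − 2 × (1400/1000) = 12.2°C.
ISA deviation = 45 − 12.2 = +32.8°C.
Density altitude = 1400 + 120 × (32.8) = 5336 ft.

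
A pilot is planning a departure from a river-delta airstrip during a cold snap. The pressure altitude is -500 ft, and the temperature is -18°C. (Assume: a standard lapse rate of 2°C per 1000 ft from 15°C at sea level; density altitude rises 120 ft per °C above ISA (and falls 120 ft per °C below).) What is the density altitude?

ISA temperature at -500 ft = 15 − 2 × (-500/1000) = 16°C.
ISA deviation = -18 − 16 = -34°C.
Density altitude = -500 + 120 × (-34) = -500 + (-4080) = -4580 ft.

-4580 ft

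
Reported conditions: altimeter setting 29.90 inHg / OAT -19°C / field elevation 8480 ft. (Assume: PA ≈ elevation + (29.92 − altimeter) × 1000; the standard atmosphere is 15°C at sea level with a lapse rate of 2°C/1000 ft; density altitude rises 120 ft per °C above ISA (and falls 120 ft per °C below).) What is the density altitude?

6460 ft

Pressure altitude = 8480 + (29.92 − 29.90) × 1000 = 8480 + (+20) = 8500 ft.
ISA temperature at 8500 ft = 15 − 2 × (8500/1000) = -2°C.
ISA deviation = -19 − (-2) = -17°C.
Density altitude = 8500 + 120 × (-17) = 6460 ft.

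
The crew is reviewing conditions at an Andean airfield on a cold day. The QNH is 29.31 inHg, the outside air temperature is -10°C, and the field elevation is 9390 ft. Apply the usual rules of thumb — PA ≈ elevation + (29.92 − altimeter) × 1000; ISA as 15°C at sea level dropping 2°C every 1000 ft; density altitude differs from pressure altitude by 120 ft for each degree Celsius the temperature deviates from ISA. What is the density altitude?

Pressure altitude = 9390 + (29.92 − 29.31) × 1000 = 9390 + (+610) = 10000 ft.
ISA temperature at 10000 ft = 15 − 2 × (10000/1000) = -5°C.
ISA deviation = -10 − (-5) = -5°C.
Density altitude = 10000 + 120 × (-5) = 9400 ft.

9400 ft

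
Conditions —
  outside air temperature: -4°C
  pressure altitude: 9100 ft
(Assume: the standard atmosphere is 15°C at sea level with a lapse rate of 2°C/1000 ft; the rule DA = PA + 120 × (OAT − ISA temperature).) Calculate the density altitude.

9004 ft

ISA temperature at 9100 ft = 15 − 2 × (9100/1000) = -3.2°C.
ISA deviation = -4 − (-3.2) = -0.8°C.
Density altitude = 9100 + 120 × (-0.8) = 9100 + (-96) = 9004 ft.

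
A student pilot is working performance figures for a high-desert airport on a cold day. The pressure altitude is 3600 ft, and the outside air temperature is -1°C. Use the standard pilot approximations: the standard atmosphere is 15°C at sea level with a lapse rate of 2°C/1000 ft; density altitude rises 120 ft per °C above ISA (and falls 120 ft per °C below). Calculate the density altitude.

ISA temperature at 3600 ft = 15 − 2 × (3600/1000) = 7.8°C.
ISA deviation = -1 − 7.8 = -8.8°C.
Density altitude = 3600 + 120 × (-8.8) = 3600 + (-1056) = 2544 ft.

2544 ft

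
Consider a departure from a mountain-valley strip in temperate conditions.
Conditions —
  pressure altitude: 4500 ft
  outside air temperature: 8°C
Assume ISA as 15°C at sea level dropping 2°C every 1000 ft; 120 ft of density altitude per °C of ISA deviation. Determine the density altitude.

4740 ft

ISA temperature at 4500 ft = 15 − 2 × (4500/1000) = 6°C.
ISA deviation = 8 − 6 = +2°C.
Density altitude = 4500 + 120 × (2) = 4500 + (+240) = 4740 ft.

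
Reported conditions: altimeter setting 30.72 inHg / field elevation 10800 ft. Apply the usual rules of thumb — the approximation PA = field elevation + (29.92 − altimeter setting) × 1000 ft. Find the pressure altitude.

10000 ft

Pressure correction = (29.92 − 30.72) × 1000 = -800 ft.
Pressure altitude = 10800 + (-800) = 10000 ft.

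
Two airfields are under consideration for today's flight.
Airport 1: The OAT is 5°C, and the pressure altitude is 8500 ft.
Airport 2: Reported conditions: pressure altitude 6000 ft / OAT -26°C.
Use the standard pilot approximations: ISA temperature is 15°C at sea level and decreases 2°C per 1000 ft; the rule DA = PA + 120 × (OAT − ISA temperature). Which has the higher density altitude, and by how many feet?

Airport 1 by 6820 ft

Airport 1: ISA temp = -2°C, deviation +7°C, DA = 8500 + 120 × 7 = 9340 ft.
Airport 2: ISA temp = 3°C, deviation -29°C, DA = 6000 + 120 × (-29) = 2520 ft.
Airport 1 is higher by 9340 − 2520 = 6820 ft.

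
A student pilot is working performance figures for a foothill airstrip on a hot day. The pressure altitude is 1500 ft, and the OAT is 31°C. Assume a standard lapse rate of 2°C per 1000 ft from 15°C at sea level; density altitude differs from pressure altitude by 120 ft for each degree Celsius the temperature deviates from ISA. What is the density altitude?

ISA temperature at 1500 ft = 15 − 2 × (1500/1000) = 12°C.
ISA deviation = 31 − 12 = +19°C.
Density altitude = 1500 + 120 × (19) = 1500 + (+2280) = 3780 ft.

3780 ft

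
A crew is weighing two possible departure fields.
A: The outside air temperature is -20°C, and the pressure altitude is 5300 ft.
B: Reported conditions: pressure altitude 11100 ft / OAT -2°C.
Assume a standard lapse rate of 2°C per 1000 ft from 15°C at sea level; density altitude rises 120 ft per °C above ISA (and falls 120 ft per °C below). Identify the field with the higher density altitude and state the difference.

B by 9352 ft

A: ISA temp = 4.4°C, deviation -24.4°C, DA = 5300 + 120 × (-24.4) = 2372 ft.
B: ISA temp = -7.2°C, deviation +5.2°C, DA = 11100 + 120 × 5.2 = 11724 ft.
B is higher by 11724 − 2372 = 9352 ft.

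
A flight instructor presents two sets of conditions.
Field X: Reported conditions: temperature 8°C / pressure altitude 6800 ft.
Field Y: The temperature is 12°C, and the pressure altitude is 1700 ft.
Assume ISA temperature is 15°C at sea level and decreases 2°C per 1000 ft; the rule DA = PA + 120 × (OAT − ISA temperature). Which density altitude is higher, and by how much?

Field X by 5844 ft

Field X: ISA temp = 1.4°C, deviation +6.6°C, DA = 6800 + 120 × 6.6 = 7592 ft.
Field Y: ISA temp = 11.6°C, deviation +0.4°C, DA = 1700 + 120 × 0.4 = 1748 ft.
Field X is higher by 7592 − 1748 = 5844 ft.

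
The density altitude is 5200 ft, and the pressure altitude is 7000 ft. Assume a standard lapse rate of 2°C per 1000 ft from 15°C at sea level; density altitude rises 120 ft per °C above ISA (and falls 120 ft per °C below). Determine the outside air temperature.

-14°C

Density altitude − pressure altitude = 5200 − 7000 = -1800 ft.
At 120 ft/°C that is an ISA deviation of -1800/120 = -15°C.
ISA temperature at 7000 ft = 15 − 2 × (7000/1000) = 1°C.
OAT = ISA + deviation = 1 + (-15) = -14°C.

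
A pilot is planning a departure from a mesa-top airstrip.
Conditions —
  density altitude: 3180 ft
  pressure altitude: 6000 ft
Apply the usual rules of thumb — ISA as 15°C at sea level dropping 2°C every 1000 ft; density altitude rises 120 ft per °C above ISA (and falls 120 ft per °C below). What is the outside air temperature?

-20.5°C

Density altitude − pressure altitude = 3180 − 6000 = -2820 ft.
At 120 ft/°C that is an ISA deviation of -2820/120 = -23.5°C.
ISA temperature at 6000 ft = 15 − 2 × (6000/1000) = 3°C.
OAT = ISA + deviation = 3 + (-23.5) = -20.5°C.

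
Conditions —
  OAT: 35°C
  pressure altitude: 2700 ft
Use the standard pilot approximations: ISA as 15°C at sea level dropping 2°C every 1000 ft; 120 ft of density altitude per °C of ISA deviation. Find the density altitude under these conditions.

5748 ft

ISA temperature at 2700 ft = 15 − 2 × (2700/1000) = 9.6°C.
ISA deviation = 35 − 9.6 = +25.4°C.
Density altitude = 2700 + 120 × (25.4) = 2700 + (+3048) = 5748 ft.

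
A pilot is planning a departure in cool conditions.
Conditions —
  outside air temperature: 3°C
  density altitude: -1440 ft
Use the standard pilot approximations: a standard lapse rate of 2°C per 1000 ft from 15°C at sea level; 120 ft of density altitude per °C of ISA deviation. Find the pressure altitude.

DA = PA + 120 × (OAT − (15 − 2·PA/1000)) = PA + 120·OAT − 1800 + 0.24·PA = 1.24·PA + 120·OAT − 1800.
So 1.24·PA = -1440 − 120 × 3 + 1800 = 0.
PA = 0 / 1.24 = 0 ft.

0 ft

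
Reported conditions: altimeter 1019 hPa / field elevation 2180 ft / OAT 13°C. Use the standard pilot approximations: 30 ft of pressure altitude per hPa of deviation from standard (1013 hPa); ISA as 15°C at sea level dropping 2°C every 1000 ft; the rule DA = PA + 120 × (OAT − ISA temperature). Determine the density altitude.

2240 ft

Pressure altitude = 2180 + (1013 − 1019) × 30 = 2180 + (-180) = 2000 ft.
ISA temperature at 2000 ft = 15 − 2 × (2000/1000) = 11°C.
ISA deviation = 13 − 11 = +2°C.
Density altitude = 2000 + 120 × (2) = 2240 ft.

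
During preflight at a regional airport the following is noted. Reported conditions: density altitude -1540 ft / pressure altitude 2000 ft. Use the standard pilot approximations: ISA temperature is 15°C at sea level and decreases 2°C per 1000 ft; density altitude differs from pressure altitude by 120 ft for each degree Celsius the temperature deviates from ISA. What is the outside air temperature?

Density altitude − pressure altitude = -1540 − 2000 = -3540 ft.
At 120 ft/°C that is an ISA deviation of -3540/120 = -29.5°C.
ISA temperature at 2000 ft = 15 − 2 × (2000/1000) = 11°C.
OAT = ISA + deviation = 11 + (-29.5) = -18.5°C.

-18.5°C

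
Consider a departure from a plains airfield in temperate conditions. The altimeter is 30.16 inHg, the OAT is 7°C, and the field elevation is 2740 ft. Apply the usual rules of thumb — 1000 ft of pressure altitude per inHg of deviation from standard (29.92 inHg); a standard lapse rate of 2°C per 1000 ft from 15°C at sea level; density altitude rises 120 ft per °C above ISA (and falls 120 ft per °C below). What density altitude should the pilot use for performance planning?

2140 ft

Pressure altitude = 2740 + (29.92 − 30.16) × 1000 = 2740 + (-240) = 2500 ft.
ISA temperature at 2500 ft = 15 − 2 × (2500/1000) = 10°C.
ISA deviation = 7 − 10 = -3°C.
Density altitude = 2500 + 120 × (-3) = 2140 ft.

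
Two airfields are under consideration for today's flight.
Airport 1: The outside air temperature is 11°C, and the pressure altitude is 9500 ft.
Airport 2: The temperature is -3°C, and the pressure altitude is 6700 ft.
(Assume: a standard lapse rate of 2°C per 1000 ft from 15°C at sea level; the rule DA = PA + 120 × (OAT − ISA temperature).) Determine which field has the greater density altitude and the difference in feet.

Airport 1: ISA temp = -4°C, deviation +15°C, DA = 9500 + 120 × 15 = 11300 ft.
Airport 2: ISA temp = 1.6°C, deviation -4.6°C, DA = 6700 + 120 × (-4.6) = 6148 ft.
Airport 1 is higher by 11300 − 6148 = 5152 ft.

Airport 1 by 5152 ft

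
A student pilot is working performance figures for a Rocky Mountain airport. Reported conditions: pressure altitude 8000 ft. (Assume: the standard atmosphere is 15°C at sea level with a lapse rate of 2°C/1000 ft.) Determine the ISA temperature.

-1°C

ISA temperature = 15 − 2 × (8000/1000) = 15 − 16 = -1°C.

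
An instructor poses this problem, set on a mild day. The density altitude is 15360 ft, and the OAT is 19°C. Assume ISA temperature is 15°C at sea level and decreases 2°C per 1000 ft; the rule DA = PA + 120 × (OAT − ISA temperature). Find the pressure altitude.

12000 ft

DA = PA + 120 × (OAT − (15 − 2·PA/1000)) = PA + 120·OAT − 1800 + 0.24·PA = 1.24·PA + 120·OAT − 1800.
So 1.24·PA = 15360 − 120 × 19 + 1800 = 14880.
PA = 14880 / 1.24 = 12000 ft.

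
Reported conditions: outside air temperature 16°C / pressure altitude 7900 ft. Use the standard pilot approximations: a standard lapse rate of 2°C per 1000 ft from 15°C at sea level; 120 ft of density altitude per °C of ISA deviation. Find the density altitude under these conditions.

ISA temperature at 7900 ft = 15 − 2 × (7900/1000) = -0.8°C.
ISA deviation = 16 − (-0.8) = +16.8°C.
Density altitude = 7900 + 120 × (16.8) = 7900 + (+2016) = 9916 ft.

9916 ft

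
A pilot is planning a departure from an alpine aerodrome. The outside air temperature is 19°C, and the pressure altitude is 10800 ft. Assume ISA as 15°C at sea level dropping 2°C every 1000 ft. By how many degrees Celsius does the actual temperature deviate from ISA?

ISA temperature at 10800 ft = 15 − 2 × (10800/1000) = -6.6°C.
Deviation = OAT − ISA = 19 − (-6.6) = +25.6°C.

ISA+25.6°C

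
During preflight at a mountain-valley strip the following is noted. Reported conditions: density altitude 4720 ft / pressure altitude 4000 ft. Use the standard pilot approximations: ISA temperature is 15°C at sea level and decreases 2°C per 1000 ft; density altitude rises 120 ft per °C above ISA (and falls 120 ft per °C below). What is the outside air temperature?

Density altitude − pressure altitude = 4720 − 4000 = +720 ft.
At 120 ft/°C that is an ISA deviation of 720/120 = +6°C.
ISA temperature at 4000 ft = 15 − 2 × (4000/1000) = 7°C.
OAT = ISA + deviation = 7 + (+6) = 13°C.

13°C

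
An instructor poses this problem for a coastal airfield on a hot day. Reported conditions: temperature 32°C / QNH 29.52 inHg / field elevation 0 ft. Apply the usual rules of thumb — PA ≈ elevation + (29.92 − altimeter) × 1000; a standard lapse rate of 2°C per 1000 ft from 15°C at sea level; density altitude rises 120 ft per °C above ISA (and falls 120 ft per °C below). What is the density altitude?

Pressure altitude = 0 + (29.92 − 29.52) × 1000 = 0 + (+400) = 400 ft.
ISA temperature at 400 ft = 15 − 2 × (400/1000) = 14.2°C.
ISA deviation = 32 − 14.2 = +17.8°C.
Density altitude = 400 + 120 × (17.8) = 2536 ft.

2536 ft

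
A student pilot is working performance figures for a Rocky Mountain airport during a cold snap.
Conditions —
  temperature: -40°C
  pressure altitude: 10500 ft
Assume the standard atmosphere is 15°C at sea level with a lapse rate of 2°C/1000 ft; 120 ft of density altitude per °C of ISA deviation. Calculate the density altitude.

6420 ft

ISA temperature at 10500 ft = 15 − 2 × (10500/1000) = -6°C.
ISA deviation = -40 − (-6) = -34°C.
Density altitude = 10500 + 120 × (-34) = 10500 + (-4080) = 6420 ft.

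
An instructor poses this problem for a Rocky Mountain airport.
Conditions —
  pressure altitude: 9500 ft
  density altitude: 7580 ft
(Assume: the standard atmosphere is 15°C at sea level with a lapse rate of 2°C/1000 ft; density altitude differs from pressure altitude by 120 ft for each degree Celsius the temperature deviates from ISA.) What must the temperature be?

-20°C

Density altitude − pressure altitude = 7580 − 9500 = -1920 ft.
At 120 ft/°C that is an ISA deviation of -1920/120 = -16°C.
ISA temperature at 9500 ft = 15 − 2 × (9500/1000) = -4°C.
OAT = ISA + deviation = -4 + (-16) = -20°C.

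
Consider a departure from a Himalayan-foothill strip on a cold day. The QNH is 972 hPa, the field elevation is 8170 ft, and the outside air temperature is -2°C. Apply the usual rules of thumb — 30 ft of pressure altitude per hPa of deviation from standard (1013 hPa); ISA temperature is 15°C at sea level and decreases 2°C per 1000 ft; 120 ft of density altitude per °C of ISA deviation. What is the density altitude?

Pressure altitude = 8170 + (1013 − 972) × 30 = 8170 + (+1230) = 9400 ft.
ISA temperature at 9400 ft = 15 − 2 × (9400/1000) = -3.8°C.
ISA deviation = -2 − (-3.8) = +1.8°C.
Density altitude = 9400 + 120 × (1.8) = 9616 ft.

9616 ft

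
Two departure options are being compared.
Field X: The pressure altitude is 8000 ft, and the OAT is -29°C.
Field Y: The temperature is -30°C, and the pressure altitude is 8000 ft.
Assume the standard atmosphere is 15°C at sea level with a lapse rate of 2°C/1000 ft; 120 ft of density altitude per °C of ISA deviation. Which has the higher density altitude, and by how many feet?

Field X by 120 ft

Field X: ISA temp = -1°C, deviation -28°C, DA = 8000 + 120 × (-28) = 4640 ft.
Field Y: ISA temp = -1°C, deviation -29°C, DA = 8000 + 120 × (-29) = 4520 ft.
Field X is higher by 4640 − 4520 = 120 ft.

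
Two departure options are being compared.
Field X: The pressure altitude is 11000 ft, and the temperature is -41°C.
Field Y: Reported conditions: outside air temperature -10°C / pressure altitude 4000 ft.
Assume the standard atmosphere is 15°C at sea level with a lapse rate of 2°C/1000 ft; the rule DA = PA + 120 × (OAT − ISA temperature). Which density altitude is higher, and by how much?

Field X: ISA temp = -7°C, deviation -34°C, DA = 11000 + 120 × (-34) = 6920 ft.
Field Y: ISA temp = 7°C, deviation -17°C, DA = 4000 + 120 × (-17) = 1960 ft.
Field X is higher by 6920 − 1960 = 4960 ft.

Field X by 4960 ft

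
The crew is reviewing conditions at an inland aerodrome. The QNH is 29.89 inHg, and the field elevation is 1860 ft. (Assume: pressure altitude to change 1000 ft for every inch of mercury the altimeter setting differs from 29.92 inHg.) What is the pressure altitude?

1890 ft

Pressure correction = (29.92 − 29.89) × 1000 = +30 ft.
Pressure altitude = 1860 + (+30) = 1890 ft.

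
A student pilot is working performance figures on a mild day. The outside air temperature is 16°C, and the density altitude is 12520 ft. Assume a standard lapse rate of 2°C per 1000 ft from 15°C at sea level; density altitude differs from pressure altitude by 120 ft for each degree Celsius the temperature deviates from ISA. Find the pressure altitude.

10000 ft

DA = PA + 120 × (OAT − (15 − 2·PA/1000)) = PA + 120·OAT − 1800 + 0.24·PA = 1.24·PA + 120·OAT − 1800.
So 1.24·PA = 12520 − 120 × 16 + 1800 = 12400.
PA = 12400 / 1.24 = 10000 ft.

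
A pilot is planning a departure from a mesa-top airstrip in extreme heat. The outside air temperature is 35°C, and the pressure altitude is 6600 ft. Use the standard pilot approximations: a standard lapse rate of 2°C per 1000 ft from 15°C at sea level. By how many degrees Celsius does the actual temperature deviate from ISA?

ISA+33.2°C

ISA temperature at 6600 ft = 15 − 2 × (6600/1000) = 1.8°C.
Deviation = OAT − ISA = 35 − 1.8 = +33.2°C.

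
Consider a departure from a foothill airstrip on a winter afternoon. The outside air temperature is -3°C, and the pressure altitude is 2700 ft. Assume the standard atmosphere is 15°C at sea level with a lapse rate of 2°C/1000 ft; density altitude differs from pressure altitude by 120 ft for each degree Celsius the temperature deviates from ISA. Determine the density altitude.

ISA temperature at 2700 ft = 15 − 2 × (2700/1000) = 9.6°C.
ISA deviation = -3 − 9.6 = -12.6°C.
Density altitude = 2700 + 120 × (-12.6) = 2700 + (-1512) = 1188 ft.

1188 ft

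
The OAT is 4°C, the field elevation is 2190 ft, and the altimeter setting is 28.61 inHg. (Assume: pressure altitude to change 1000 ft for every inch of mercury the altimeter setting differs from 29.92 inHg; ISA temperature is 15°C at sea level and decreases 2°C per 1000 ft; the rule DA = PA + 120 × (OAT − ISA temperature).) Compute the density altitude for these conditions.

Pressure altitude = 2190 + (29.92 − 28.61) × 1000 = 2190 + (+1310) = 3500 ft.
ISA temperature at 3500 ft = 15 − 2 × (3500/1000) = 8°C.
ISA deviation = 4 − 8 = -4°C.
Density altitude = 3500 + 120 × (-4) = 3020 ft.

3020 ft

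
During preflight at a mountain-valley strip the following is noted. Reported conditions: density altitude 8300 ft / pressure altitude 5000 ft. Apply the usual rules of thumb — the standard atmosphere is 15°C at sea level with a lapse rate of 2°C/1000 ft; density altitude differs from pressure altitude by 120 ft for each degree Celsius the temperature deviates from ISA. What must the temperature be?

32.5°C

Density altitude − pressure altitude = 8300 − 5000 = +3300 ft.
At 120 ft/°C that is an ISA deviation of 3300/120 = +27.5°C.
ISA temperature at 5000 ft = 15 − 2 × (5000/1000) = 5°C.
OAT = ISA + deviation = 5 + (+27.5) = 32.5°C.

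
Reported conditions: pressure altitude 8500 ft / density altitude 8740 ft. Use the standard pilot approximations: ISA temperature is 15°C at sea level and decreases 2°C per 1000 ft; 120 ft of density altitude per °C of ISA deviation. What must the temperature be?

Density altitude − pressure altitude = 8740 − 8500 = +240 ft.
At 120 ft/°C that is an ISA deviation of 240/120 = +2°C.
ISA temperature at 8500 ft = 15 − 2 × (8500/1000) = -2°C.
OAT = ISA + deviation = -2 + (+2) = 0°C.

0°C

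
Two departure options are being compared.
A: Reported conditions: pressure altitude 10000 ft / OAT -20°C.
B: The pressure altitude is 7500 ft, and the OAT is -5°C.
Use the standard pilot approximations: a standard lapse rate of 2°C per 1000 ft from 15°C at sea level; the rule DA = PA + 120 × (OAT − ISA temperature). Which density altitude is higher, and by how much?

A by 1300 ft

A: ISA temp = -5°C, deviation -15°C, DA = 10000 + 120 × (-15) = 8200 ft.
B: ISA temp = 0°C, deviation -5°C, DA = 7500 + 120 × (-5) = 6900 ft.
A is higher by 8200 − 6900 = 1300 ft.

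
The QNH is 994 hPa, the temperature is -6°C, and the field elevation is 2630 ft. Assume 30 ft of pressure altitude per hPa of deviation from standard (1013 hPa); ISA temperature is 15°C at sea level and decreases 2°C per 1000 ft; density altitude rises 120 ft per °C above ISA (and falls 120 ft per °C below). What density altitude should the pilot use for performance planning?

1448 ft

Pressure altitude = 2630 + (1013 − 994) × 30 = 2630 + (+570) = 3200 ft.
ISA temperature at 3200 ft = 15 − 2 × (3200/1000) = 8.6°C.
ISA deviation = -6 − 8.6 = -14.6°C.
Density altitude = 3200 + 120 × (-14.6) = 1448 ft.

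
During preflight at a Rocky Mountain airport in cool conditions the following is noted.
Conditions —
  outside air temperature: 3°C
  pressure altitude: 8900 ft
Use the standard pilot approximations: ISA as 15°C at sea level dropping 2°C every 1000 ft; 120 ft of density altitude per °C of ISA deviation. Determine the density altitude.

9596 ft

ISA temperature at 8900 ft = 15 − 2 × (8900/1000) = -2.8°C.
ISA deviation = 3 − (-2.8) = +5.8°C.
Density altitude = 8900 + 120 × (5.8) = 8900 + (+696) = 9596 ft.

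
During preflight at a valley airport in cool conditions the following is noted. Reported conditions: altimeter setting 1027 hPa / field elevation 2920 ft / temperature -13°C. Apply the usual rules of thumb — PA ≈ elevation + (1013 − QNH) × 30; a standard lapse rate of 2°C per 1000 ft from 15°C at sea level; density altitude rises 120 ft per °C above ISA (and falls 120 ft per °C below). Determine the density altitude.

Pressure altitude = 2920 + (1013 − 1027) × 30 = 2920 + (-420) = 2500 ft.
ISA temperature at 2500 ft = 15 − 2 × (2500/1000) = 10°C.
ISA deviation = -13 − 10 = -23°C.
Density altitude = 2500 + 120 × (-23) = -260 ft.

-260 ft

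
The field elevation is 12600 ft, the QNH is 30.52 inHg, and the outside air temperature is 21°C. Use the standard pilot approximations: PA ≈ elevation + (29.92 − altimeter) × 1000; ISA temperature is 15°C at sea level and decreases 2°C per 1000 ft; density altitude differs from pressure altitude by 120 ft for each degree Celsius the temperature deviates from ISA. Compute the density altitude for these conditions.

Pressure altitude = 12600 + (29.92 − 30.52) × 1000 = 12600 + (-600) = 12000 ft.
ISA temperature at 12000 ft = 15 − 2 × (12000/1000) = -9°C.
ISA deviation = 21 − (-9) = +30°C.
Density altitude = 12000 + 120 × (30) = 15600 ft.

15600 ft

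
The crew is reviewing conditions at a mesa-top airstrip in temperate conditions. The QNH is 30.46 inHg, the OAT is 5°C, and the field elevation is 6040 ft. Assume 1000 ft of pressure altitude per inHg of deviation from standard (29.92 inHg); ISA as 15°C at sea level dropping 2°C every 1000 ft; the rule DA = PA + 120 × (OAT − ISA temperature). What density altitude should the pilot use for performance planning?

Pressure altitude = 6040 + (29.92 − 30.46) × 1000 = 6040 + (-540) = 5500 ft.
ISA temperature at 5500 ft = 15 − 2 × (5500/1000) = 4°C.
ISA deviation = 5 − 4 = +1°C.
Density altitude = 5500 + 120 × (1) = 5620 ft.

5620 ft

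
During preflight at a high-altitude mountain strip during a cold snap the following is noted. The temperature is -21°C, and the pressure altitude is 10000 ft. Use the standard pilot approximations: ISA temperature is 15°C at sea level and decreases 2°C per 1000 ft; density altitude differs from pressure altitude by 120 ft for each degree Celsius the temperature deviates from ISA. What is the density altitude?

ISA temperature at 10000 ft = 15 − 2 × (10000/1000) = -5°C.
ISA deviation = -21 − (-5) = -16°C.
Density altitude = 10000 + 120 × (-16) = 10000 + (-1920) = 8080 ft.

8080 ft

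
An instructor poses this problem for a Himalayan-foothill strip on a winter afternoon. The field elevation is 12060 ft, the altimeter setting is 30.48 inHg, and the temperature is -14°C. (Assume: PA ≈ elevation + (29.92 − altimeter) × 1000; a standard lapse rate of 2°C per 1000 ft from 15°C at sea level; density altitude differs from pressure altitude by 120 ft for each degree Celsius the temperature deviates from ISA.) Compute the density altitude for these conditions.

10780 ft

Pressure altitude = 12060 + (29.92 − 30.48) × 1000 = 12060 + (-560) = 11500 ft.
ISA temperature at 11500 ft = 15 − 2 × (11500/1000) = -8°C.
ISA deviation = -14 − (-8) = -6°C.
Density altitude = 11500 + 120 × (-6) = 10780 ft.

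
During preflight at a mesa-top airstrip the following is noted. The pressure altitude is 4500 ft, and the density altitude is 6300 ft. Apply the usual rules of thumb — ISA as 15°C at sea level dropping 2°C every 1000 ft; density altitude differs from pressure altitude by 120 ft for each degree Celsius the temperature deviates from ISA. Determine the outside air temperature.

Density altitude − pressure altitude = 6300 − 4500 = +1800 ft.
At 120 ft/°C that is an ISA deviation of 1800/120 = +15°C.
ISA temperature at 4500 ft = 15 − 2 × (4500/1000) = 6°C.
OAT = ISA + deviation = 6 + (+15) = 21°C.

21°C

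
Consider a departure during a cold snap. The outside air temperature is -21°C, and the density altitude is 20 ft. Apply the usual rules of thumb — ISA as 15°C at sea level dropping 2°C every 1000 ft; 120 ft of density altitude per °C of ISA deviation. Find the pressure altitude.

DA = PA + 120 × (OAT − (15 − 2·PA/1000)) = PA + 120·OAT − 1800 + 0.24·PA = 1.24·PA + 120·OAT − 1800.
So 1.24·PA = 20 − 120 × (-21) + 1800 = 4340.
PA = 4340 / 1.24 = 3500 ft.

3500 ft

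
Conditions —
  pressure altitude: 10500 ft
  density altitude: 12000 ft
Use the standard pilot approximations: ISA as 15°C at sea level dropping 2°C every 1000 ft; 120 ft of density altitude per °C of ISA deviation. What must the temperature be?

Density altitude − pressure altitude = 12000 − 10500 = +1500 ft.
At 120 ft/°C that is an ISA deviation of 1500/120 = +12.5°C.
ISA temperature at 10500 ft = 15 − 2 × (10500/1000) = -6°C.
OAT = ISA + deviation = -6 + (+12.5) = 6.5°C.

6.5°C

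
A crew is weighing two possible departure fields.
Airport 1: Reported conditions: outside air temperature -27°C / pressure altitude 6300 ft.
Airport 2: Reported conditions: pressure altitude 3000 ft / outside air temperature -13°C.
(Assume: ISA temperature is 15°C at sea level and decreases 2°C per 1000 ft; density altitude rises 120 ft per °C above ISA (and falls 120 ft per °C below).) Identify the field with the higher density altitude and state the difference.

Airport 1: ISA temp = 2.4°C, deviation -29.4°C, DA = 6300 + 120 × (-29.4) = 2772 ft.
Airport 2: ISA temp = 9°C, deviation -22°C, DA = 3000 + 120 × (-22) = 360 ft.
Airport 1 is higher by 2772 − 360 = 2412 ft.

Airport 1 by 2412 ft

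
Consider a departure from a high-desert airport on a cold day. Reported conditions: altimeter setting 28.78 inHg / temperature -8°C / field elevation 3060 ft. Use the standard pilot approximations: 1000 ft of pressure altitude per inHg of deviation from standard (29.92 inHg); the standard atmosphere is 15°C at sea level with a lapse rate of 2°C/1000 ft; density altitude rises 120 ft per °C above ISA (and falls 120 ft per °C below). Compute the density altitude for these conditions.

Pressure altitude = 3060 + (29.92 − 28.78) × 1000 = 3060 + (+1140) = 4200 ft.
ISA temperature at 4200 ft = 15 − 2 × (4200/1000) = 6.6°C.
ISA deviation = -8 − 6.6 = -14.6°C.
Density altitude = 4200 + 120 × (-14.6) = 2448 ft.

2448 ft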